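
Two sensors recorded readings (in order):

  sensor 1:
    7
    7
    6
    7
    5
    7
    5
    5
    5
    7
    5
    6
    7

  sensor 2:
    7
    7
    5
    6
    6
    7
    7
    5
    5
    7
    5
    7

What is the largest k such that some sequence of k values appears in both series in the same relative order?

Taking 7 at sensor 1[1]=sensor 2[1]; then 7 at sensor 1[2]=sensor 2[2]; then 6 at sensor 1[3]=sensor 2[5]; then 7 at sensor 1[4]=sensor 2[6]; then 7 at sensor 1[6]=sensor 2[7]; then 5 at sensor 1[8]=sensor 2[8]; then 5 at sensor 1[9]=sensor 2[9]; then 7 at sensor 1[10]=sensor 2[10]; then 5 at sensor 1[11]=sensor 2[11]; then 7 at sensor 1[13]=sensor 2[12] gives a common subsequence of length 10. dp[13][12] = 10 confirms this is the maximum.

10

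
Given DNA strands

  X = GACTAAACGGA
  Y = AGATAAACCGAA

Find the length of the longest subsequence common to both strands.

9

Match G (X #1, Y #2); then A (X #2, Y #3); then T (X #4, Y #4); then A (X #5, Y #5); then A (X #6, Y #6); then A (X #7, Y #7); then C (X #8, Y #9); then G (X #9, Y #10); then A (X #11, Y #12) — 9 bases in the same relative order in both. dp[11][12] = 9 confirms this is the maximum.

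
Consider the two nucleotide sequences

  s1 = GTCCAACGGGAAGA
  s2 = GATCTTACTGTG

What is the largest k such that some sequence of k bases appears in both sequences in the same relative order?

Match G (s1 #1, s2 #1) → T (s1 #2, s2 #3) → C (s1 #3, s2 #4) → A (s1 #6, s2 #7) → C (s1 #7, s2 #8) → G (s1 #8, s2 #10) → G (s1 #13, s2 #12) — 7 bases in the same relative order in both. The LCS DP gives dp[14][12] = 7, so this is optimal.

7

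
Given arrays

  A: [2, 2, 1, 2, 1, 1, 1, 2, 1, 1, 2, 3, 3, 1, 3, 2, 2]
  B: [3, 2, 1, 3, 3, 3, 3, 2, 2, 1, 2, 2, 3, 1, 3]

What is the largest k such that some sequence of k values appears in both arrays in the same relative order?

Taking 2 (A #1, B #2) → 2 (A #2, B #8) → 2 (A #4, B #9) → 1 (A #7, B #10) → 2 (A #8, B #11) → 2 (A #11, B #12) → 3 (A #13, B #13) → 1 (A #14, B #14) → 3 (A #15, B #15) gives a common subsequence of length 9, and the DP table's final entry dp[17][15] is also 9, so no common subsequence is longer.

9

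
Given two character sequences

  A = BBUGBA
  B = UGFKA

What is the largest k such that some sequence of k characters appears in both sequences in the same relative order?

Match U (A #3, B #1) → G (A #4, B #2) → A (A #6, B #5) — 3 characters in the same relative order in both. dp[6][5] = 3 confirms this is the maximum.

3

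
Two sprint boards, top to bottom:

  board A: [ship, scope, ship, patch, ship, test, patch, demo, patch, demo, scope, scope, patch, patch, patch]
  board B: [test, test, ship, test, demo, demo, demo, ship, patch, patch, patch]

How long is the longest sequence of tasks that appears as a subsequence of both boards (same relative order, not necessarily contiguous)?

7

Taking ship [5,3], then test [6,4], then demo [8,6], then demo [10,7], then patch [13,9], then patch [14,10], then patch [15,11] gives a common subsequence of length 7. Since dp[15][11] = 7, nothing longer is possible.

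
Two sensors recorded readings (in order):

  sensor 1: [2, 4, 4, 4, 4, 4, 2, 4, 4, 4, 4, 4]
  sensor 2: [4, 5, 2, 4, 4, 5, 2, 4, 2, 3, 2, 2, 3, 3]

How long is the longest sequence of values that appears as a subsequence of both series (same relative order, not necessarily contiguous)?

5

Match 2 at sensor 1[1]=sensor 2[3], 4 at sensor 1[2]=sensor 2[4], 4 at sensor 1[3]=sensor 2[5], 4 at sensor 1[4]=sensor 2[8], 2 at sensor 1[7]=sensor 2[12] — 5 values in the same relative order in both. Since dp[12][14] = 5, nothing longer is possible.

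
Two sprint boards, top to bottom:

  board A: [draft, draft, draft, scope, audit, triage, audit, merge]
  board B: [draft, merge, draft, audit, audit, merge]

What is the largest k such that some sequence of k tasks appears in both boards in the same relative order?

Pick draft [1,1], draft [3,3], audit [5,4], audit [7,5], merge [8,6]; all 5 tasks appear in both, in order. The LCS DP gives dp[8][6] = 5, so this is optimal.

5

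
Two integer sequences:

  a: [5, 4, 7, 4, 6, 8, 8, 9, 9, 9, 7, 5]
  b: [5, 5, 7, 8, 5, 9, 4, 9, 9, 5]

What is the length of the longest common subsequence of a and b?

Match 5 at a[1]=b[2]; then 7 at a[3]=b[3]; then 8 at a[6]=b[4]; then 9 at a[8]=b[6]; then 9 at a[9]=b[8]; then 9 at a[10]=b[9]; then 5 at a[12]=b[10] — 7 values in the same relative order in both. Since dp[12][10] = 7, nothing longer is possible.

7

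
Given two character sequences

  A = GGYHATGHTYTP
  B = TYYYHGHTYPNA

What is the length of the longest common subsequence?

Pick Y (A #3, B #4), then H (A #4, B #5), then G (A #7, B #6), then H (A #8, B #7), then T (A #9, B #8), then Y (A #10, B #9), then P (A #12, B #10); all 7 characters appear in both, in order. dp[12][12] = 7 confirms this is the maximum.

7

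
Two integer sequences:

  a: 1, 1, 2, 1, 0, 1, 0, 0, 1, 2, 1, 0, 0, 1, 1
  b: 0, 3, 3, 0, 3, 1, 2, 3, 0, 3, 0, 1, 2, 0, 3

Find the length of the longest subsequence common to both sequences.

Match 1 [2,6]; then 2 [3,7]; then 0 [5,9]; then 0 [8,11]; then 1 [9,12]; then 2 [10,13]; then 0 [12,14] — 7 values in the same relative order in both. dp[15][15] = 7 confirms this is the maximum.

7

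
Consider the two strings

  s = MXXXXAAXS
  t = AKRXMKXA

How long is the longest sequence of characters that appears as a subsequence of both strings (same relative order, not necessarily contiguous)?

3

Pick M (s #1, t #5) → X (s #5, t #7) → A (s #7, t #8); all 3 characters appear in both, in order. dp[9][8] = 3 confirms this is the maximum.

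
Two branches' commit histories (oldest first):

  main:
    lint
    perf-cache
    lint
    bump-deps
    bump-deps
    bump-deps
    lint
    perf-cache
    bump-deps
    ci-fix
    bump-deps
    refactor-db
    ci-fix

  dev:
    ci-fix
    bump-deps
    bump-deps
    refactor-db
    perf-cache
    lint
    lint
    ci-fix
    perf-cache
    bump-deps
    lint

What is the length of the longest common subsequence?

5

Taking perf-cache at main[2]=dev[5]; then lint at main[3]=dev[6]; then lint at main[7]=dev[7]; then perf-cache at main[8]=dev[9]; then bump-deps at main[9]=dev[10] gives a common subsequence of length 5, and the DP table's final entry dp[13][11] is also 5, so no common subsequence is longer.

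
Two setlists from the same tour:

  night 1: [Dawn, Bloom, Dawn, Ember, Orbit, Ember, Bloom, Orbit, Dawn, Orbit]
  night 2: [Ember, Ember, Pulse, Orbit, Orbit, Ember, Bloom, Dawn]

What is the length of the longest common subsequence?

5

Match Ember (night 1 #4, night 2 #2) → Orbit (night 1 #5, night 2 #5) → Ember (night 1 #6, night 2 #6) → Bloom (night 1 #7, night 2 #7) → Dawn (night 1 #9, night 2 #8) — 5 songs in the same relative order in both. Since dp[10][8] = 5, nothing longer is possible.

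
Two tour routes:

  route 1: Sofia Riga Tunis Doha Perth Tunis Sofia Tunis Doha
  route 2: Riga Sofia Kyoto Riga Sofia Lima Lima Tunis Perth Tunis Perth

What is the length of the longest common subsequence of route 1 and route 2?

Match Sofia [1,2] → Riga [2,4] → Tunis [3,8] → Perth [5,9] → Tunis [6,10] — 5 stops in the same relative order in both. The LCS DP gives dp[9][11] = 5, so this is optimal.

5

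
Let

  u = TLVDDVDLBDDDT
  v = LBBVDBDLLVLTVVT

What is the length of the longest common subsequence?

One common subsequence of length 7: L at u[2]=v[1] → V at u[3]=v[4] → D at u[4]=v[5] → D at u[5]=v[7] → V at u[6]=v[10] → L at u[8]=v[11] → T at u[13]=v[15]. dp[13][15] = 7 confirms this is the maximum.

7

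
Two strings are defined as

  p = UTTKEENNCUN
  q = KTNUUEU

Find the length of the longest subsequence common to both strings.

Taking U at p[1]=q[5], then E at p[6]=q[6], then U at p[10]=q[7] gives a common subsequence of length 3, and the DP table's final entry dp[11][7] is also 3, so no common subsequence is longer.

3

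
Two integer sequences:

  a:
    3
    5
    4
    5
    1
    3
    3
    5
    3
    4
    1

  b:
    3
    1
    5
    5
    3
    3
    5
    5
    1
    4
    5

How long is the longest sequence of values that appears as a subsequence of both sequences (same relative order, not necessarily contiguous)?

Let dp[i][j] be the LCS length of the first i values of a and the first j values of b. dp[i][j] = dp[i-1][j-1]+1 when the i-th and j-th values match, else max(dp[i-1][j], dp[i][j-1]).
    ·  3  1  5  5  3  3  5  5  1  4  5
 ·  0  0  0  0  0  0  0  0  0  0  0  0
 3  0  1  1  1  1  1  1  1  1  1  1  1
 5  0  1  1  2  2  2  2  2  2  2  2  2
 4  0  1  1  2  2  2  2  2  2  2  3  3
 5  0  1  1  2  3  3  3  3  3  3  3  4
 1  0  1  2  2  3  3  3  3  3  4  4  4
 3  0  1  2  2  3  4  4  4  4  4  4  4
 3  0  1  2  2  3  4  5  5  5  5  5  5
 5  0  1  2  3  3  4  5  6  6  6  6  6
 3  0  1  2  3  3  4  5  6  6  6  6  6
 4  0  1  2  3  3  4  5  6  6  6  7  7
 1  0  1  2  3  3  4  5  6  6  7  7  7
dp[11][11] = 7. One LCS (by backtracking along matches): 3, 5, 5, 3, 3, 5, 4.

7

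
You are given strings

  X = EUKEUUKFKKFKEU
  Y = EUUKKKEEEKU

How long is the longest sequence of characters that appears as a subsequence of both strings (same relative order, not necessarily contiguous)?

8

Pick E [4,1] → U [5,2] → U [6,3] → K [7,4] → K [9,5] → K [10,6] → K [12,10] → U [14,11]; all 8 characters appear in both, in order. The LCS DP gives dp[14][11] = 8, so this is optimal.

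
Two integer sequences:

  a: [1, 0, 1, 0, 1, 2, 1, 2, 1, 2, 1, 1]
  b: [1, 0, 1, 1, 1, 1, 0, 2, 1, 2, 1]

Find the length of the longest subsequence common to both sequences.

Taking 1 at a[1]=b[1] → 0 at a[2]=b[2] → 1 at a[3]=b[4] → 1 at a[5]=b[5] → 1 at a[7]=b[6] → 2 at a[8]=b[8] → 1 at a[9]=b[9] → 2 at a[10]=b[10] → 1 at a[12]=b[11] gives a common subsequence of length 9. dp[12][11] = 9 confirms this is the maximum.

9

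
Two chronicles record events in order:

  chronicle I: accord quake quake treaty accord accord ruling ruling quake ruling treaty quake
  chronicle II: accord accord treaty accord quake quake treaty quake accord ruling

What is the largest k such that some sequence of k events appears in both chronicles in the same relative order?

Pick accord (chronicle I #1, chronicle II #4), quake (chronicle I #2, chronicle II #5), quake (chronicle I #3, chronicle II #6), treaty (chronicle I #4, chronicle II #7), accord (chronicle I #6, chronicle II #9), ruling (chronicle I #10, chronicle II #10); all 6 events appear in both, in order. Since dp[12][10] = 6, nothing longer is possible.

6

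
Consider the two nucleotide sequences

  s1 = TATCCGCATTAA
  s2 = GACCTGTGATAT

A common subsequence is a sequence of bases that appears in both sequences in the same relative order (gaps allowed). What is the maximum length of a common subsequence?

7

Match A [2,2] → C [4,3] → C [5,4] → G [6,8] → A [8,9] → T [9,10] → T [10,12] — 7 bases in the same relative order in both. Since dp[12][12] = 7, nothing longer is possible.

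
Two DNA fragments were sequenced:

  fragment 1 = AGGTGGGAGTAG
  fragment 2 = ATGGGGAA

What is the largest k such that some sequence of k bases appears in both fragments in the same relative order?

Let dp[i][j] be the LCS length of the first i bases of fragment 1 and the first j bases of fragment 2. dp[i][j] = dp[i-1][j-1]+1 when the i-th and j-th bases match, else max(dp[i-1][j], dp[i][j-1]).
    ·  A  T  G  G  G  G  A  A
 ·  0  0  0  0  0  0  0  0  0
 A  0  1  1  1  1  1  1  1  1
 G  0  1  1  2  2  2  2  2  2
 G  0  1  1  2  3  3  3  3  3
 T  0  1  2  2  3  3  3  3  3
 G  0  1  2  3  3  4  4  4  4
 G  0  1  2  3  4  4  5  5  5
 G  0  1  2  3  4  5  5  5  5
 A  0  1  2  3  4  5  5  6  6
 G  0  1  2  3  4  5  6  6  6
 T  0  1  2  3  4  5  6  6  6
 A  0  1  2  3  4  5  6  7  7
 G  0  1  2  3  4  5  6  7  7
dp[12][8] = 7. One LCS (by backtracking along matches): AGGGGAA.

7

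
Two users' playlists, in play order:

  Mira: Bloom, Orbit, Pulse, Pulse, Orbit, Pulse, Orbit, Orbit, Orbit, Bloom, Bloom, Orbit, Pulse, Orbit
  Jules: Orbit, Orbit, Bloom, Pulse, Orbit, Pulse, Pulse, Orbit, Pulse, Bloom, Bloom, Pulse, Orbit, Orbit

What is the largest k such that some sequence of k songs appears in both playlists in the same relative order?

Taking Bloom [1,3]; then Orbit [2,5]; then Pulse [3,6]; then Pulse [4,7]; then Orbit [5,8]; then Pulse [6,9]; then Bloom [10,10]; then Bloom [11,11]; then Orbit [12,13]; then Orbit [14,14] gives a common subsequence of length 10. dp[14][14] = 10 confirms this is the maximum.

10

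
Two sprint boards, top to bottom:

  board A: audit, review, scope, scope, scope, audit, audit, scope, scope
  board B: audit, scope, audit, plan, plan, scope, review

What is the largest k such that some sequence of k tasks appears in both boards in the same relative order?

4

Taking audit [1,1], scope [5,2], audit [6,3], scope [8,6] gives a common subsequence of length 4. dp[9][7] = 4 confirms this is the maximum.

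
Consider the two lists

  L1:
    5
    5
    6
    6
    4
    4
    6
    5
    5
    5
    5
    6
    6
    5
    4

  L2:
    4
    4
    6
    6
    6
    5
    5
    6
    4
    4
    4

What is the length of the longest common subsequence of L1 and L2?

One common subsequence of length 7: 6 [3,3], then 6 [4,4], then 6 [7,5], then 5 [10,6], then 5 [11,7], then 6 [12,8], then 4 [15,11]. Since dp[15][11] = 7, nothing longer is possible.

7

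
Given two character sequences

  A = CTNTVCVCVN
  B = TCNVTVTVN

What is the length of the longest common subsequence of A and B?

One common subsequence of length 6: C at A[1]=B[2]; then N at A[3]=B[3]; then T at A[4]=B[5]; then V at A[5]=B[6]; then V at A[9]=B[8]; then N at A[10]=B[9]. Since dp[10][9] = 6, nothing longer is possible.

6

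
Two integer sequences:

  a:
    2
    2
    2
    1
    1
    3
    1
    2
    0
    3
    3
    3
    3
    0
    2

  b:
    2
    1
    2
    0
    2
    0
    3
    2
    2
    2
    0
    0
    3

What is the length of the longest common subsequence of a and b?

Pick 2 [1,1] → 2 [2,3] → 2 [3,5] → 3 [6,7] → 2 [8,10] → 0 [9,12] → 3 [13,13]; all 7 values appear in both, in order. dp[15][13] = 7 confirms this is the maximum.

7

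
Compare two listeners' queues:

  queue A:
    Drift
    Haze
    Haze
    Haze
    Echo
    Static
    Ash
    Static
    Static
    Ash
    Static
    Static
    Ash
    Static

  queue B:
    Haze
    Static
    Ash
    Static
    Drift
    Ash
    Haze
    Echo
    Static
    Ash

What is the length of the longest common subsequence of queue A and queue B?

7

Pick Haze (queue A #4, queue B #1) → Static (queue A #6, queue B #2) → Ash (queue A #7, queue B #3) → Static (queue A #8, queue B #4) → Ash (queue A #10, queue B #6) → Static (queue A #12, queue B #9) → Ash (queue A #13, queue B #10); all 7 songs appear in both, in order, and the DP table's final entry dp[14][10] is also 7, so no common subsequence is longer.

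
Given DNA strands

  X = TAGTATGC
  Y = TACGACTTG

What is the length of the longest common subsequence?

6

Taking T [1,1]; then A [2,2]; then G [3,4]; then T [4,7]; then T [6,8]; then G [7,9] gives a common subsequence of length 6. The LCS DP gives dp[8][9] = 6, so this is optimal.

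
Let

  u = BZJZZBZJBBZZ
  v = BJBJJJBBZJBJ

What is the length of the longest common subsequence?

7

Taking B (u #1, v #1), J (u #3, v #2), B (u #6, v #3), J (u #8, v #6), B (u #9, v #7), B (u #10, v #8), Z (u #11, v #9) gives a common subsequence of length 7, and the DP table's final entry dp[12][12] is also 7, so no common subsequence is longer.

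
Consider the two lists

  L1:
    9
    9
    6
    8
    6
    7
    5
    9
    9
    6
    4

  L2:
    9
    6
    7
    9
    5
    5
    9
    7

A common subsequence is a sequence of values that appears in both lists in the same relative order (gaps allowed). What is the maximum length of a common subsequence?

5

Taking 9 [2,1], then 6 [5,2], then 7 [6,3], then 5 [7,6], then 9 [8,7] gives a common subsequence of length 5. dp[11][8] = 5 confirms this is the maximum.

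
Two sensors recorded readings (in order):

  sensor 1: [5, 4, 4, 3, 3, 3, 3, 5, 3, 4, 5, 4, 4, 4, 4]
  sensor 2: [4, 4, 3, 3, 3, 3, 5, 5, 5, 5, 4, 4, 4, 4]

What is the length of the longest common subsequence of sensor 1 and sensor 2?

12

One common subsequence of length 12: 4 [2,1], then 4 [3,2], then 3 [4,3], then 3 [5,4], then 3 [6,5], then 3 [7,6], then 5 [8,9], then 5 [11,10], then 4 [12,11], then 4 [13,12], then 4 [14,13], then 4 [15,14]. Since dp[15][14] = 12, nothing longer is possible.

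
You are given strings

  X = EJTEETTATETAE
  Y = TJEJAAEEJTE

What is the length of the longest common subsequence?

6

Taking E (X #1, Y #3), then J (X #2, Y #4), then E (X #4, Y #7), then E (X #5, Y #8), then T (X #11, Y #10), then E (X #13, Y #11) gives a common subsequence of length 6. Since dp[13][11] = 6, nothing longer is possible.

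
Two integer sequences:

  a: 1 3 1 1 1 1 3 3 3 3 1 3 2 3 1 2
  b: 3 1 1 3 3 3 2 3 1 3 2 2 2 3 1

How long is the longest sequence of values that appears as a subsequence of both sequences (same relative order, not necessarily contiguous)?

12

One common subsequence of length 12: 3 at a[2]=b[1], 1 at a[5]=b[2], 1 at a[6]=b[3], 3 at a[7]=b[4], 3 at a[8]=b[5], 3 at a[9]=b[6], 3 at a[10]=b[8], 1 at a[11]=b[9], 3 at a[12]=b[10], 2 at a[13]=b[13], 3 at a[14]=b[14], 1 at a[15]=b[15], and the DP table's final entry dp[16][15] is also 12, so no common subsequence is longer.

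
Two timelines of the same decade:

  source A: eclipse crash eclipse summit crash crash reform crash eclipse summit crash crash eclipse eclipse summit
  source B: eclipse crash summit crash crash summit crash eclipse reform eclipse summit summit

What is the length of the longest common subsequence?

10

Pick eclipse (source A #1, source B #1), crash (source A #2, source B #2), summit (source A #4, source B #3), crash (source A #6, source B #4), crash (source A #8, source B #5), summit (source A #10, source B #6), crash (source A #12, source B #7), eclipse (source A #13, source B #8), eclipse (source A #14, source B #10), summit (source A #15, source B #12); all 10 events appear in both, in order, and the DP table's final entry dp[15][12] is also 10, so no common subsequence is longer.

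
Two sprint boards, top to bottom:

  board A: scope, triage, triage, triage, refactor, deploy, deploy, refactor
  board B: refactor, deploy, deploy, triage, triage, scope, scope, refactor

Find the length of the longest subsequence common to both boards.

4

Taking refactor [5,1] → deploy [6,2] → deploy [7,3] → refactor [8,8] gives a common subsequence of length 4. dp[8][8] = 4 confirms this is the maximum.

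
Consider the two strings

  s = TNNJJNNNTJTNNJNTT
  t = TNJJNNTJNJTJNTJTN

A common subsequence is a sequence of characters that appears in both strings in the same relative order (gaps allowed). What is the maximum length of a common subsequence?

13

One common subsequence of length 13: T [1,1]; then N [3,2]; then J [4,3]; then J [5,4]; then N [6,5]; then N [7,6]; then N [8,9]; then J [10,10]; then T [11,11]; then J [14,12]; then N [15,13]; then T [16,14]; then T [17,16]. dp[17][17] = 13 confirms this is the maximum.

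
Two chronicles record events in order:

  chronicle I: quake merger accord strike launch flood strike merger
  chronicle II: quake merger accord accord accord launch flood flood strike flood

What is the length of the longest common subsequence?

One common subsequence of length 6: quake (chronicle I #1, chronicle II #1), then merger (chronicle I #2, chronicle II #2), then accord (chronicle I #3, chronicle II #5), then launch (chronicle I #5, chronicle II #6), then flood (chronicle I #6, chronicle II #8), then strike (chronicle I #7, chronicle II #9). The LCS DP gives dp[8][10] = 6, so this is optimal.

6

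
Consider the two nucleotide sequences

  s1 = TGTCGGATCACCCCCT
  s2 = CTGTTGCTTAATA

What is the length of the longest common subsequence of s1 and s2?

7

Pick T [1,2]; then G [2,3]; then T [3,5]; then C [4,7]; then A [7,11]; then T [8,12]; then A [10,13]; all 7 bases appear in both, in order, and the DP table's final entry dp[16][13] is also 7, so no common subsequence is longer.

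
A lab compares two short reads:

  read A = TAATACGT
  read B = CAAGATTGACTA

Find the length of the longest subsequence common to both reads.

Match A [2,3], then A [3,5], then T [4,7], then A [5,9], then C [6,10], then T [8,11] — 6 bases in the same relative order in both, and the DP table's final entry dp[8][12] is also 6, so no common subsequence is longer.

6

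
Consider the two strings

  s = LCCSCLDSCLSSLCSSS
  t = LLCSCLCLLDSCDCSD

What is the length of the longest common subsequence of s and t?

10

Match L [1,2]; then C [2,3]; then C [3,5]; then C [5,7]; then L [6,9]; then D [7,10]; then S [8,11]; then C [9,12]; then C [14,14]; then S [15,15] — 10 characters in the same relative order in both. The LCS DP gives dp[17][16] = 10, so this is optimal.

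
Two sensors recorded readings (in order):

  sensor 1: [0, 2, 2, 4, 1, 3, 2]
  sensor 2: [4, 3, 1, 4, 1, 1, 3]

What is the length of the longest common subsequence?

One common subsequence of length 3: 4 [4,4] → 1 [5,6] → 3 [6,7]. Since dp[7][7] = 3, nothing longer is possible.

3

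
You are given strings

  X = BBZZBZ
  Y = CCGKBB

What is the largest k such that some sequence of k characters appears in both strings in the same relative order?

2

Let dp[i][j] be the LCS length of the first i characters of X and the first j characters of Y. dp[i][j] = dp[i-1][j-1]+1 when the i-th and j-th characters match, else max(dp[i-1][j], dp[i][j-1]).
    ·  C  C  G  K  B  B
 ·  0  0  0  0  0  0  0
 B  0  0  0  0  0  1  1
 B  0  0  0  0  0  1  2
 Z  0  0  0  0  0  1  2
 Z  0  0  0  0  0  1  2
 B  0  0  0  0  0  1  2
 Z  0  0  0  0  0  1  2
dp[6][6] = 2. One LCS (by backtracking along matches): BB.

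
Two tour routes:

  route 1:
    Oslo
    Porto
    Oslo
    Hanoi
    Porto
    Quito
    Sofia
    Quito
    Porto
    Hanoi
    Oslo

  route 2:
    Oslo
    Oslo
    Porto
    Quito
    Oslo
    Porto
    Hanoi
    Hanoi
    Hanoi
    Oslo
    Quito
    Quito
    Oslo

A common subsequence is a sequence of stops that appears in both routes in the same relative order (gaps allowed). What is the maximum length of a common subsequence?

Match Oslo at route 1[1]=route 2[2]; then Porto at route 1[2]=route 2[3]; then Oslo at route 1[3]=route 2[5]; then Hanoi at route 1[4]=route 2[9]; then Quito at route 1[6]=route 2[11]; then Quito at route 1[8]=route 2[12]; then Oslo at route 1[11]=route 2[13] — 7 stops in the same relative order in both. Since dp[11][13] = 7, nothing longer is possible.

7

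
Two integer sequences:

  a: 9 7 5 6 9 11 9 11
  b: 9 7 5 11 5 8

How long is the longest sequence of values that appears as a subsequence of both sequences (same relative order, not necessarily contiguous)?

4

Let dp[i][j] be the LCS length of the first i values of a and the first j values of b. dp[i][j] = dp[i-1][j-1]+1 when the i-th and j-th values match, else max(dp[i-1][j], dp[i][j-1]).
    ·  9  7  5 11  5  8
 ·  0  0  0  0  0  0  0
 9  0  1  1  1  1  1  1
 7  0  1  2  2  2  2  2
 5  0  1  2  3  3  3  3
 6  0  1  2  3  3  3  3
 9  0  1  2  3  3  3  3
11  0  1  2  3  4  4  4
 9  0  1  2  3  4  4  4
11  0  1  2  3  4  4  4
dp[8][6] = 4. One LCS (by backtracking along matches): 9, 7, 5, 11.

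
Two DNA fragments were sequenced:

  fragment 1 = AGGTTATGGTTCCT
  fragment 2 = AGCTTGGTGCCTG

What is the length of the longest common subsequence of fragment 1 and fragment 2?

10

Taking A at fragment 1[1]=fragment 2[1], then G at fragment 1[2]=fragment 2[2], then T at fragment 1[5]=fragment 2[4], then T at fragment 1[7]=fragment 2[5], then G at fragment 1[8]=fragment 2[6], then G at fragment 1[9]=fragment 2[7], then T at fragment 1[10]=fragment 2[8], then C at fragment 1[12]=fragment 2[10], then C at fragment 1[13]=fragment 2[11], then T at fragment 1[14]=fragment 2[12] gives a common subsequence of length 10. dp[14][13] = 10 confirms this is the maximum.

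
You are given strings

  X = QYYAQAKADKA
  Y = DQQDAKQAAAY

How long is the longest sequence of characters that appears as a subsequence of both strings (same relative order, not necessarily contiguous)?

6

Let dp[i][j] be the LCS length of the first i characters of X and the first j characters of Y. dp[i][j] = dp[i-1][j-1]+1 when the i-th and j-th characters match, else max(dp[i-1][j], dp[i][j-1]).
    ·  D  Q  Q  D  A  K  Q  A  A  A  Y
 ·  0  0  0  0  0  0  0  0  0  0  0  0
 Q  0  0  1  1  1  1  1  1  1  1  1  1
 Y  0  0  1  1  1  1  1  1  1  1  1  2
 Y  0  0  1  1  1  1  1  1  1  1  1  2
 A  0  0  1  1  1  2  2  2  2  2  2  2
 Q  0  0  1  2  2  2  2  3  3  3  3  3
 A  0  0  1  2  2  3  3  3  4  4  4  4
 K  0  0  1  2  2  3  4  4  4  4  4  4
 A  0  0  1  2  2  3  4  4  5  5  5  5
 D  0  1  1  2  3  3  4  4  5  5  5  5
 K  0  1  1  2  3  3  4  4  5  5  5  5
 A  0  1  1  2  3  4  4  4  5  6  6  6
dp[11][11] = 6. One LCS (by backtracking along matches): QAQAAA.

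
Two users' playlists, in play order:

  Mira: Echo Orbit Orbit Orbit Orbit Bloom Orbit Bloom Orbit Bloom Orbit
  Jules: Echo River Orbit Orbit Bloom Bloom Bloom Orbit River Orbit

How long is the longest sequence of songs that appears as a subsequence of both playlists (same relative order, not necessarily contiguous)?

7

Taking Echo [1,1]; then Orbit [2,3]; then Orbit [3,4]; then Bloom [6,6]; then Bloom [8,7]; then Orbit [9,8]; then Orbit [11,10] gives a common subsequence of length 7. dp[11][10] = 7 confirms this is the maximum.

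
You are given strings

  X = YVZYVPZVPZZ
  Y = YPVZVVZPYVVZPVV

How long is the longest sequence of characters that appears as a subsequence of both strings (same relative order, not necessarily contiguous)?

One common subsequence of length 7: Y (X #1, Y #1) → V (X #2, Y #6) → Z (X #3, Y #7) → Y (X #4, Y #9) → V (X #5, Y #11) → P (X #6, Y #13) → V (X #8, Y #15). The LCS DP gives dp[11][15] = 7, so this is optimal.

7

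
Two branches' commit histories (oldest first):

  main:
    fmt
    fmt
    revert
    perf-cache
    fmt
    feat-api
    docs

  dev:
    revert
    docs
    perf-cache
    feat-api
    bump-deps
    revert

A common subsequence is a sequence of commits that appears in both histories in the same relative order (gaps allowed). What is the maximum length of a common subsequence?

3

Taking revert (main #3, dev #1), perf-cache (main #4, dev #3), feat-api (main #6, dev #4) gives a common subsequence of length 3, and the DP table's final entry dp[7][6] is also 3, so no common subsequence is longer.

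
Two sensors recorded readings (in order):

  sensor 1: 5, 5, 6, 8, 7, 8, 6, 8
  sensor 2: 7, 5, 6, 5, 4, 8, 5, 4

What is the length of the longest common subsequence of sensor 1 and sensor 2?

Pick 5 at sensor 1[1]=sensor 2[2]; then 5 at sensor 1[2]=sensor 2[4]; then 8 at sensor 1[4]=sensor 2[6]; all 3 values appear in both, in order. Since dp[8][8] = 3, nothing longer is possible.

3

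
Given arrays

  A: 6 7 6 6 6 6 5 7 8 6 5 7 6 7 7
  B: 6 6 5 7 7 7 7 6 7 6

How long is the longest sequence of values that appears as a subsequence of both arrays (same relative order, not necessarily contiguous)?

One common subsequence of length 7: 6 [5,1], 6 [6,2], 5 [7,3], 7 [8,7], 6 [10,8], 7 [12,9], 6 [13,10], and the DP table's final entry dp[15][10] is also 7, so no common subsequence is longer.

7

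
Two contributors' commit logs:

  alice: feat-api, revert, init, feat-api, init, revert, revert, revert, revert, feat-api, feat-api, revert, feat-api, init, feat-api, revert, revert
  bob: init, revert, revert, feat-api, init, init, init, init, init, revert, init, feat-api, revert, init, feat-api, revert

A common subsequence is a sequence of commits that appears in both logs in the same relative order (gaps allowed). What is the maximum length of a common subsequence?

9

Taking feat-api [1,4], init [3,8], init [5,9], revert [6,10], feat-api [11,12], revert [12,13], init [14,14], feat-api [15,15], revert [17,16] gives a common subsequence of length 9. Since dp[17][16] = 9, nothing longer is possible.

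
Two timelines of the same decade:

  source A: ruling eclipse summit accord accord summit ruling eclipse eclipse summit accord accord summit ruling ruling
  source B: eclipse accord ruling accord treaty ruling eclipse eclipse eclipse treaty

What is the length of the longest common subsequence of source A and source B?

Match eclipse (source A #2, source B #1), then accord (source A #4, source B #2), then accord (source A #5, source B #4), then ruling (source A #7, source B #6), then eclipse (source A #8, source B #8), then eclipse (source A #9, source B #9) — 6 events in the same relative order in both, and the DP table's final entry dp[15][10] is also 6, so no common subsequence is longer.

6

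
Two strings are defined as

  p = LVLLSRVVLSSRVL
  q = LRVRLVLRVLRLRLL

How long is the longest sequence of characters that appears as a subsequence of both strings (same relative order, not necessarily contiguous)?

One common subsequence of length 9: L at p[1]=q[1] → V at p[2]=q[3] → L at p[3]=q[5] → L at p[4]=q[7] → R at p[6]=q[8] → V at p[7]=q[9] → L at p[9]=q[12] → R at p[12]=q[13] → L at p[14]=q[15]. The LCS DP gives dp[14][15] = 9, so this is optimal.

9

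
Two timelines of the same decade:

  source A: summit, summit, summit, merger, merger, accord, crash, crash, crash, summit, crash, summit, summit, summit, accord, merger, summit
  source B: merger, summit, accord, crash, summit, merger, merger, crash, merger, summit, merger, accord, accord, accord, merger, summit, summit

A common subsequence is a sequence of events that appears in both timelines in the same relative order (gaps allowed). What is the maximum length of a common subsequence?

Taking summit [1,2] → summit [3,5] → merger [4,6] → merger [5,7] → crash [7,8] → summit [10,10] → accord [15,14] → merger [16,15] → summit [17,17] gives a common subsequence of length 9. Since dp[17][17] = 9, nothing longer is possible.

9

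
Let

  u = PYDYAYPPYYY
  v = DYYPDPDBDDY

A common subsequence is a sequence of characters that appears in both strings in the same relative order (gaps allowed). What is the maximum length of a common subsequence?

6

Match D [3,1], then Y [4,2], then Y [6,3], then P [7,4], then P [8,6], then Y [11,11] — 6 characters in the same relative order in both. The LCS DP gives dp[11][11] = 6, so this is optimal.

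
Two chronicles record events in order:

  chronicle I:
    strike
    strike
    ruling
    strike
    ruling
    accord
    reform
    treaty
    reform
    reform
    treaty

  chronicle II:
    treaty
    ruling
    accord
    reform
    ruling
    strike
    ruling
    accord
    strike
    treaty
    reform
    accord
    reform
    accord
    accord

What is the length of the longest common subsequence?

Taking ruling [3,5], strike [4,6], ruling [5,7], accord [6,8], treaty [8,10], reform [9,11], reform [10,13] gives a common subsequence of length 7. dp[11][15] = 7 confirms this is the maximum.

7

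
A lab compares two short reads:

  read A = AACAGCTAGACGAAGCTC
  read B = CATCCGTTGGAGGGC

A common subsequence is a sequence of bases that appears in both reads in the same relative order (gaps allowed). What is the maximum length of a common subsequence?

9

Taking A at read A[1]=read B[2], then C at read A[3]=read B[5], then G at read A[5]=read B[6], then T at read A[7]=read B[8], then A at read A[8]=read B[11], then G at read A[9]=read B[12], then G at read A[12]=read B[13], then G at read A[15]=read B[14], then C at read A[18]=read B[15] gives a common subsequence of length 9. Since dp[18][15] = 9, nothing longer is possible.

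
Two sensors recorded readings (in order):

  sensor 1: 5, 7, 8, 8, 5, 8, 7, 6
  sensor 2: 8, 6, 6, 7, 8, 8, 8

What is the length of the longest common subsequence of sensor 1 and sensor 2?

Pick 7 [2,4], then 8 [3,5], then 8 [4,6], then 8 [6,7]; all 4 values appear in both, in order. dp[8][7] = 4 confirms this is the maximum.

4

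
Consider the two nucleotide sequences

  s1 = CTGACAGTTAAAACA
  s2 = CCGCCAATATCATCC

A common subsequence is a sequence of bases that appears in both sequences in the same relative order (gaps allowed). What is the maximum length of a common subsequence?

8

Pick C (s1 #1, s2 #2), G (s1 #3, s2 #3), A (s1 #4, s2 #6), A (s1 #6, s2 #7), T (s1 #8, s2 #8), T (s1 #9, s2 #10), A (s1 #10, s2 #12), C (s1 #14, s2 #15); all 8 bases appear in both, in order. The LCS DP gives dp[15][15] = 8, so this is optimal.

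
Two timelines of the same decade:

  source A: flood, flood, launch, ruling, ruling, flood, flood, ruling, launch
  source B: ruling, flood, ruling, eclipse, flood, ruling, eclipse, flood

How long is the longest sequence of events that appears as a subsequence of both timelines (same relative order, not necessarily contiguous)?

Taking flood [1,2], flood [2,5], ruling [4,6], flood [7,8] gives a common subsequence of length 4. Since dp[9][8] = 4, nothing longer is possible.

4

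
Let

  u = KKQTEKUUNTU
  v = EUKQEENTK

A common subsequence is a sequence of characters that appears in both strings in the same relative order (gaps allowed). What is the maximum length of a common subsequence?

5

Let dp[i][j] be the LCS length of the first i characters of u and the first j characters of v. dp[i][j] = dp[i-1][j-1]+1 when the i-th and j-th characters match, else max(dp[i-1][j], dp[i][j-1]).
    ·  E  U  K  Q  E  E  N  T  K
 ·  0  0  0  0  0  0  0  0  0  0
 K  0  0  0  1  1  1  1  1  1  1
 K  0  0  0  1  1  1  1  1  1  2
 Q  0  0  0  1  2  2  2  2  2  2
 T  0  0  0  1  2  2  2  2  3  3
 E  0  1  1  1  2  3  3  3  3  3
 K  0  1  1  2  2  3  3  3  3  4
 U  0  1  2  2  2  3  3  3  3  4
 U  0  1  2  2  2  3  3  3  3  4
 N  0  1  2  2  2  3  3  4  4  4
 T  0  1  2  2  2  3  3  4  5  5
 U  0  1  2  2  2  3  3  4  5  5
dp[11][9] = 5. One LCS (by backtracking along matches): KQENT.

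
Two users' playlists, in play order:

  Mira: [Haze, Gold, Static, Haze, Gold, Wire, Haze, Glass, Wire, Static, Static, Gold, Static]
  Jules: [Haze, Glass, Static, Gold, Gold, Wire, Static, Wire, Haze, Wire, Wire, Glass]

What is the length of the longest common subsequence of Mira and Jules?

6

One common subsequence of length 6: Haze (Mira #1, Jules #1), then Gold (Mira #2, Jules #5), then Static (Mira #3, Jules #7), then Haze (Mira #4, Jules #9), then Wire (Mira #6, Jules #11), then Glass (Mira #8, Jules #12). Since dp[13][12] = 6, nothing longer is possible.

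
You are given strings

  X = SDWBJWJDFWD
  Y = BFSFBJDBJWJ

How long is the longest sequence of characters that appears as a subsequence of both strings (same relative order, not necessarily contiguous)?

6

Pick S [1,3], D [2,7], B [4,8], J [5,9], W [6,10], J [7,11]; all 6 characters appear in both, in order. Since dp[11][11] = 6, nothing longer is possible.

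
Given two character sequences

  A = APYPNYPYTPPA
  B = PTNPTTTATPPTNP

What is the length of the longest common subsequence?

6

Pick P (A #2, B #1); then N (A #5, B #3); then P (A #7, B #4); then T (A #9, B #9); then P (A #10, B #11); then P (A #11, B #14); all 6 characters appear in both, in order. Since dp[12][14] = 6, nothing longer is possible.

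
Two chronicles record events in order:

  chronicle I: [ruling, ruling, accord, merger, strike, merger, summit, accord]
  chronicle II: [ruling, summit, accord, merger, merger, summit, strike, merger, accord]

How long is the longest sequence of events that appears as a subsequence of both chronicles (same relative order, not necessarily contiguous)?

6

Match ruling at chronicle I[1]=chronicle II[1] → accord at chronicle I[3]=chronicle II[3] → merger at chronicle I[4]=chronicle II[5] → strike at chronicle I[5]=chronicle II[7] → merger at chronicle I[6]=chronicle II[8] → accord at chronicle I[8]=chronicle II[9] — 6 events in the same relative order in both. The LCS DP gives dp[8][9] = 6, so this is optimal.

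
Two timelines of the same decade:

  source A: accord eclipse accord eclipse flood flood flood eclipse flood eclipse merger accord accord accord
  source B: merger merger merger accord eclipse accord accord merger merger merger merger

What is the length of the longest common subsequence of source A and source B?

One common subsequence of length 4: accord [1,4]; then eclipse [2,5]; then accord [3,7]; then merger [11,11], and the DP table's final entry dp[14][11] is also 4, so no common subsequence is longer.

4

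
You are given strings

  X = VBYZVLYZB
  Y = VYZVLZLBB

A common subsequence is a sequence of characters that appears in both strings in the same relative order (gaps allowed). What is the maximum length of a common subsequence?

Let dp[i][j] be the LCS length of the first i characters of X and the first j characters of Y. dp[i][j] = dp[i-1][j-1]+1 when the i-th and j-th characters match, else max(dp[i-1][j], dp[i][j-1]).
    ·  V  Y  Z  V  L  Z  L  B  B
 ·  0  0  0  0  0  0  0  0  0  0
 V  0  1  1  1  1  1  1  1  1  1
 B  0  1  1  1  1  1  1  1  2  2
 Y  0  1  2  2  2  2  2  2  2  2
 Z  0  1  2  3  3  3  3  3  3  3
 V  0  1  2  3  4  4  4  4  4  4
 L  0  1  2  3  4  5  5  5  5  5
 Y  0  1  2  3  4  5  5  5  5  5
 Z  0  1  2  3  4  5  6  6  6  6
 B  0  1  2  3  4  5  6  6  7  7
dp[9][9] = 7. One LCS (by backtracking along matches): VYZVLZB.

7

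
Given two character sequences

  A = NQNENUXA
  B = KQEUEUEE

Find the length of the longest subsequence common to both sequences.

One common subsequence of length 3: Q [2,2], then E [4,5], then U [6,6], and the DP table's final entry dp[8][8] is also 3, so no common subsequence is longer.

3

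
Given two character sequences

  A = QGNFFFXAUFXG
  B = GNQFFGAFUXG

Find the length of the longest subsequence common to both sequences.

8

Let dp[i][j] be the LCS length of the first i characters of A and the first j characters of B. dp[i][j] = dp[i-1][j-1]+1 when the i-th and j-th characters match, else max(dp[i-1][j], dp[i][j-1]).
    ·  G  N  Q  F  F  G  A  F  U  X  G
 ·  0  0  0  0  0  0  0  0  0  0  0  0
 Q  0  0  0  1  1  1  1  1  1  1  1  1
 G  0  1  1  1  1  1  2  2  2  2  2  2
 N  0  1  2  2  2  2  2  2  2  2  2  2
 F  0  1  2  2  3  3  3  3  3  3  3  3
 F  0  1  2  2  3  4  4  4  4  4  4  4
 F  0  1  2  2  3  4  4  4  5  5  5  5
 X  0  1  2  2  3  4  4  4  5  5  6  6
 A  0  1  2  2  3  4  4  5  5  5  6  6
 U  0  1  2  2  3  4  4  5  5  6  6  6
 F  0  1  2  2  3  4  4  5  6  6  6  6
 X  0  1  2  2  3  4  4  5  6  6  7  7
 G  0  1  2  2  3  4  5  5  6  6  7  8
dp[12][11] = 8. One LCS (by backtracking along matches): GNFFFUXG.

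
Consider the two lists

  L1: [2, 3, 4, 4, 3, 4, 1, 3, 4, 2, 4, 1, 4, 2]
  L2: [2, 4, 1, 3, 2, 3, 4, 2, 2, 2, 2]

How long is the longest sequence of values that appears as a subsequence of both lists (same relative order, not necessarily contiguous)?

One common subsequence of length 7: 2 (L1 #1, L2 #1); then 4 (L1 #3, L2 #2); then 3 (L1 #5, L2 #4); then 3 (L1 #8, L2 #6); then 4 (L1 #9, L2 #7); then 2 (L1 #10, L2 #10); then 2 (L1 #14, L2 #11). dp[14][11] = 7 confirms this is the maximum.

7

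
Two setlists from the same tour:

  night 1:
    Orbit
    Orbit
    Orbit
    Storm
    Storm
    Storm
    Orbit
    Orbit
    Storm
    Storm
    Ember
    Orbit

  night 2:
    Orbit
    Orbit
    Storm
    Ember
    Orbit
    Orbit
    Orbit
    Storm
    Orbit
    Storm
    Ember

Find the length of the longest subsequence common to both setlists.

Pick Orbit at night 1[1]=night 2[1], Orbit at night 1[2]=night 2[2], Orbit at night 1[3]=night 2[5], Orbit at night 1[7]=night 2[6], Orbit at night 1[8]=night 2[7], Storm at night 1[9]=night 2[8], Storm at night 1[10]=night 2[10], Ember at night 1[11]=night 2[11]; all 8 songs appear in both, in order. dp[12][11] = 8 confirms this is the maximum.

8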